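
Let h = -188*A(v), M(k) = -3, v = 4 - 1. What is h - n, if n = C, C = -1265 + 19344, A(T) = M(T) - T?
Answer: -16951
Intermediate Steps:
v = 3
A(T) = -3 - T
C = 18079
n = 18079
h = 1128 (h = -188*(-3 - 1*3) = -188*(-3 - 3) = -188*(-6) = 1128)
h - n = 1128 - 1*18079 = 1128 - 18079 = -16951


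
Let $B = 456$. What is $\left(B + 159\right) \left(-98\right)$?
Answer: $-60270$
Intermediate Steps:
$\left(B + 159\right) \left(-98\right) = \left(456 + 159\right) \left(-98\right) = 615 \left(-98\right) = -60270$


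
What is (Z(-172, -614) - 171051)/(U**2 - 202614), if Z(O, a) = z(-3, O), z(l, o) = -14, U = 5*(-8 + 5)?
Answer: 171065/202389 ≈ 0.84523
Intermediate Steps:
U = -15 (U = 5*(-3) = -15)
Z(O, a) = -14
(Z(-172, -614) - 171051)/(U**2 - 202614) = (-14 - 171051)/((-15)**2 - 202614) = -171065/(225 - 202614) = -171065/(-202389) = -171065*(-1/202389) = 171065/202389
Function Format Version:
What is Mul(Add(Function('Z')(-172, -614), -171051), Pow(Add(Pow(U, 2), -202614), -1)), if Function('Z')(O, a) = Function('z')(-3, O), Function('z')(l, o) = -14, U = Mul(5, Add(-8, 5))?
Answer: Rational(171065, 202389) ≈ 0.84523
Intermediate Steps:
U = -15 (U = Mul(5, -3) = -15)
Function('Z')(O, a) = -14
Mul(Add(Function('Z')(-172, -614), -171051), Pow(Add(Pow(U, 2), -202614), -1)) = Mul(Add(-14, -171051), Pow(Add(Pow(-15, 2), -202614), -1)) = Mul(-171065, Pow(Add(225, -202614), -1)) = Mul(-171065, Pow(-202389, -1)) = Mul(-171065, Rational(-1, 202389)) = Rational(171065, 202389)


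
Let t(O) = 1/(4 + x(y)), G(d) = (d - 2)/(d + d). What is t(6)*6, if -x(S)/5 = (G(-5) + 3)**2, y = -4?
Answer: -120/1289 ≈ -0.093095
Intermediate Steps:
G(d) = (-2 + d)/(2*d) (G(d) = (-2 + d)/((2*d)) = (-2 + d)*(1/(2*d)) = (-2 + d)/(2*d))
x(S) = -1369/20 (x(S) = -5*((1/2)*(-2 - 5)/(-5) + 3)**2 = -5*((1/2)*(-1/5)*(-7) + 3)**2 = -5*(7/10 + 3)**2 = -5*(37/10)**2 = -5*1369/100 = -1369/20)
t(O) = -20/1289 (t(O) = 1/(4 - 1369/20) = 1/(-1289/20) = -20/1289)
t(6)*6 = -20/1289*6 = -120/1289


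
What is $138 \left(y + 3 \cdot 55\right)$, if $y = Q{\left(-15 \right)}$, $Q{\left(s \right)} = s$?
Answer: $20700$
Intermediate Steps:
$y = -15$
$138 \left(y + 3 \cdot 55\right) = 138 \left(-15 + 3 \cdot 55\right) = 138 \left(-15 + 165\right) = 138 \cdot 150 = 20700$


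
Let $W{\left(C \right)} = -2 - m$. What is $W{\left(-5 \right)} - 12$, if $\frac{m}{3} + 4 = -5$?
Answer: $13$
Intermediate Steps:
$m = -27$ ($m = -12 + 3 \left(-5\right) = -12 - 15 = -27$)
$W{\left(C \right)} = 25$ ($W{\left(C \right)} = -2 - -27 = -2 + 27 = 25$)
$W{\left(-5 \right)} - 12 = 25 - 12 = 13$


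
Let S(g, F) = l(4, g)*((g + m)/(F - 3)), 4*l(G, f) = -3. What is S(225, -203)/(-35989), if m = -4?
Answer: -39/1744408 ≈ -2.2357e-5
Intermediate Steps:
l(G, f) = -¾ (l(G, f) = (¼)*(-3) = -¾)
S(g, F) = -3*(-4 + g)/(4*(-3 + F)) (S(g, F) = -3*(g - 4)/(4*(F - 3)) = -3*(-4 + g)/(4*(-3 + F)))
S(225, -203)/(-35989) = (3*(4 - 1*225)/(4*(-3 - 203)))/(-35989) = ((¾)*(4 - 225)/(-206))*(-1/35989) = ((¾)*(-1/206)*(-221))*(-1/35989) = (663/824)*(-1/35989) = -39/1744408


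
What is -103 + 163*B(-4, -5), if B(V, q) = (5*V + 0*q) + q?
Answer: -4178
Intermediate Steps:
B(V, q) = q + 5*V (B(V, q) = (5*V + 0) + q = 5*V + q = q + 5*V)
-103 + 163*B(-4, -5) = -103 + 163*(-5 + 5*(-4)) = -103 + 163*(-5 - 20) = -103 + 163*(-25) = -103 - 4075 = -4178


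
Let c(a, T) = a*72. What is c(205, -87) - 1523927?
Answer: -1509167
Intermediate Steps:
c(a, T) = 72*a
c(205, -87) - 1523927 = 72*205 - 1523927 = 14760 - 1523927 = -1509167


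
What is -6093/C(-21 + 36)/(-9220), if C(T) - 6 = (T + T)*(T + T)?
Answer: 2031/2784440 ≈ 0.00072941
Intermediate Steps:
C(T) = 6 + 4*T**2 (C(T) = 6 + (T + T)*(T + T) = 6 + (2*T)*(2*T) = 6 + 4*T**2)
-6093/C(-21 + 36)/(-9220) = -6093/(6 + 4*(-21 + 36)**2)/(-9220) = -6093/(6 + 4*15**2)*(-1/9220) = -6093/(6 + 4*225)*(-1/9220) = -6093/(6 + 900)*(-1/9220) = -6093/906*(-1/9220) = -6093*1/906*(-1/9220) = -2031/302*(-1/9220) = 2031/2784440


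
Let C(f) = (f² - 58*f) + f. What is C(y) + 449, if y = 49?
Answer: 57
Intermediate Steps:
C(f) = f² - 57*f
C(y) + 449 = 49*(-57 + 49) + 449 = 49*(-8) + 449 = -392 + 449 = 57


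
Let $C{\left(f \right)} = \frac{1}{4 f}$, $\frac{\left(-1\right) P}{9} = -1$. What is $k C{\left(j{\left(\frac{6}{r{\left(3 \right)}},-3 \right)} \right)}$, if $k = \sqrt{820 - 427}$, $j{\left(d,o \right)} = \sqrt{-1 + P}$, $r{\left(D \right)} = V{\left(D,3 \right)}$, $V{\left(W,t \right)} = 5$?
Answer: $\frac{\sqrt{786}}{16} \approx 1.7522$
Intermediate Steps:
$P = 9$ ($P = \left(-9\right) \left(-1\right) = 9$)
$r{\left(D \right)} = 5$
$j{\left(d,o \right)} = 2 \sqrt{2}$ ($j{\left(d,o \right)} = \sqrt{-1 + 9} = \sqrt{8} = 2 \sqrt{2}$)
$k = \sqrt{393} \approx 19.824$
$C{\left(f \right)} = \frac{1}{4 f}$
$k C{\left(j{\left(\frac{6}{r{\left(3 \right)}},-3 \right)} \right)} = \sqrt{393} \frac{1}{4 \cdot 2 \sqrt{2}} = \sqrt{393} \frac{\frac{1}{4} \sqrt{2}}{4} = \sqrt{393} \frac{\sqrt{2}}{16} = \frac{\sqrt{786}}{16}$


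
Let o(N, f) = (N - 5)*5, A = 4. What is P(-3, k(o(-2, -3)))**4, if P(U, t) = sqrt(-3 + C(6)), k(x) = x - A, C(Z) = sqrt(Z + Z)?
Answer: 21 - 12*sqrt(3) ≈ 0.21539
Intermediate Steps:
o(N, f) = -25 + 5*N (o(N, f) = (-5 + N)*5 = -25 + 5*N)
C(Z) = sqrt(2)*sqrt(Z) (C(Z) = sqrt(2*Z) = sqrt(2)*sqrt(Z))
k(x) = -4 + x (k(x) = x - 1*4 = x - 4 = -4 + x)
P(U, t) = sqrt(-3 + 2*sqrt(3)) (P(U, t) = sqrt(-3 + sqrt(2)*sqrt(6)) = sqrt(-3 + 2*sqrt(3)))
P(-3, k(o(-2, -3)))**4 = (sqrt(-3 + 2*sqrt(3)))**4 = (-3 + 2*sqrt(3))**2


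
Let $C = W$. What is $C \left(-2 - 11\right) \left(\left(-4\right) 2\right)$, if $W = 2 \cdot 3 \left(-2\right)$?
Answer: $-1248$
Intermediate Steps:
$W = -12$ ($W = 6 \left(-2\right) = -12$)
$C = -12$
$C \left(-2 - 11\right) \left(\left(-4\right) 2\right) = - 12 \left(-2 - 11\right) \left(\left(-4\right) 2\right) = - 12 \left(-2 - 11\right) \left(-8\right) = \left(-12\right) \left(-13\right) \left(-8\right) = 156 \left(-8\right) = -1248$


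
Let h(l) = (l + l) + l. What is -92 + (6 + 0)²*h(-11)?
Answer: -1280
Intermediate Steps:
h(l) = 3*l (h(l) = 2*l + l = 3*l)
-92 + (6 + 0)²*h(-11) = -92 + (6 + 0)²*(3*(-11)) = -92 + 6²*(-33) = -92 + 36*(-33) = -92 - 1188 = -1280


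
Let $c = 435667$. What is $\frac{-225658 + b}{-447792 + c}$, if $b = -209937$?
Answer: $\frac{87119}{2425} \approx 35.925$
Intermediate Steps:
$\frac{-225658 + b}{-447792 + c} = \frac{-225658 - 209937}{-447792 + 435667} = - \frac{435595}{-12125} = \left(-435595\right) \left(- \frac{1}{12125}\right) = \frac{87119}{2425}$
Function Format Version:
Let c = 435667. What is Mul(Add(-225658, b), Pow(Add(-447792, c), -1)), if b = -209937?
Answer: Rational(87119, 2425) ≈ 35.925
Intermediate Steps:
Mul(Add(-225658, b), Pow(Add(-447792, c), -1)) = Mul(Add(-225658, -209937), Pow(Add(-447792, 435667), -1)) = Mul(-435595, Pow(-12125, -1)) = Mul(-435595, Rational(-1, 12125)) = Rational(87119, 2425)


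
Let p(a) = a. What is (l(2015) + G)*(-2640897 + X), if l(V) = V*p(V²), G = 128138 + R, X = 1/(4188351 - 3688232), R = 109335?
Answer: -10805940564755505977216/500119 ≈ -2.1607e+16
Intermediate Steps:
X = 1/500119 ≈ 1.9995e-6
G = 237473 (G = 128138 + 109335 = 237473)
l(V) = V³ (l(V) = V*V² = V³)
(l(2015) + G)*(-2640897 + X) = (2015³ + 237473)*(-2640897 + 1/500119) = (8181353375 + 237473)*(-1320762766742/500119) = 8181590848*(-1320762766742/500119) = -10805940564755505977216/500119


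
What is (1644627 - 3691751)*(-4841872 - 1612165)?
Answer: 13212214039588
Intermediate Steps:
(1644627 - 3691751)*(-4841872 - 1612165) = -2047124*(-6454037) = 13212214039588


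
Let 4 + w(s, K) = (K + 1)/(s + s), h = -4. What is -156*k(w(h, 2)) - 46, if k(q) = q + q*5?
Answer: 4049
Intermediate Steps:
w(s, K) = -4 + (1 + K)/(2*s) (w(s, K) = -4 + (K + 1)/(s + s) = -4 + (1 + K)/((2*s)) = -4 + (1 + K)*(1/(2*s)) = -4 + (1 + K)/(2*s))
k(q) = 6*q (k(q) = q + 5*q = 6*q)
-156*k(w(h, 2)) - 46 = -936*(½)*(1 + 2 - 8*(-4))/(-4) - 46 = -936*(½)*(-¼)*(1 + 2 + 32) - 46 = -936*(½)*(-¼)*35 - 46 = -936*(-35)/8 - 46 = -156*(-105/4) - 46 = 4095 - 46 = 4049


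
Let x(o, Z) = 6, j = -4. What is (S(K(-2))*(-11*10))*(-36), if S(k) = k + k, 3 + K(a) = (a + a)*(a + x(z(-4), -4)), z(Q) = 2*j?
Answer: -150480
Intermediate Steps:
z(Q) = -8 (z(Q) = 2*(-4) = -8)
K(a) = -3 + 2*a*(6 + a) (K(a) = -3 + (a + a)*(a + 6) = -3 + (2*a)*(6 + a) = -3 + 2*a*(6 + a))
S(k) = 2*k
(S(K(-2))*(-11*10))*(-36) = ((2*(-3 + 2*(-2)² + 12*(-2)))*(-11*10))*(-36) = ((2*(-3 + 2*4 - 24))*(-110))*(-36) = ((2*(-3 + 8 - 24))*(-110))*(-36) = ((2*(-19))*(-110))*(-36) = -38*(-110)*(-36) = 4180*(-36) = -150480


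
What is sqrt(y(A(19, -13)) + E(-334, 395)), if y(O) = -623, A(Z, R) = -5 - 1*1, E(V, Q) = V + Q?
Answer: I*sqrt(562) ≈ 23.707*I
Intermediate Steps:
E(V, Q) = Q + V
A(Z, R) = -6 (A(Z, R) = -5 - 1 = -6)
sqrt(y(A(19, -13)) + E(-334, 395)) = sqrt(-623 + (395 - 334)) = sqrt(-623 + 61) = sqrt(-562) = I*sqrt(562)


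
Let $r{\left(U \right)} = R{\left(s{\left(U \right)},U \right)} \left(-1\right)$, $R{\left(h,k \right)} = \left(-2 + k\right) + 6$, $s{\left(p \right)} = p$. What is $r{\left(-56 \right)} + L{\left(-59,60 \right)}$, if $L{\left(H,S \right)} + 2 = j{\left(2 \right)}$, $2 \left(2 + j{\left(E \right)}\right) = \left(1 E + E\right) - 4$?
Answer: $48$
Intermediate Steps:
$R{\left(h,k \right)} = 4 + k$
$r{\left(U \right)} = -4 - U$ ($r{\left(U \right)} = \left(4 + U\right) \left(-1\right) = -4 - U$)
$j{\left(E \right)} = -4 + E$ ($j{\left(E \right)} = -2 + \frac{\left(1 E + E\right) - 4}{2} = -2 + \frac{\left(E + E\right) - 4}{2} = -2 + \frac{2 E - 4}{2} = -2 + \frac{-4 + 2 E}{2} = -2 + \left(-2 + E\right) = -4 + E$)
$L{\left(H,S \right)} = -4$ ($L{\left(H,S \right)} = -2 + \left(-4 + 2\right) = -2 - 2 = -4$)
$r{\left(-56 \right)} + L{\left(-59,60 \right)} = \left(-4 - -56\right) - 4 = \left(-4 + 56\right) - 4 = 52 - 4 = 48$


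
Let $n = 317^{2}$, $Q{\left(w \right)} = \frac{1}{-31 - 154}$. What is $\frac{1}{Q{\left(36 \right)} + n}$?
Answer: $\frac{185}{18590464} \approx 9.9513 \cdot 10^{-6}$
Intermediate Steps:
$Q{\left(w \right)} = - \frac{1}{185}$ ($Q{\left(w \right)} = \frac{1}{-185} = - \frac{1}{185}$)
$n = 100489$
$\frac{1}{Q{\left(36 \right)} + n} = \frac{1}{- \frac{1}{185} + 100489} = \frac{1}{\frac{18590464}{185}} = \frac{185}{18590464}$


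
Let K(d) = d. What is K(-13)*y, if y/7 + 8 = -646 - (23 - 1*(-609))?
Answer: 117026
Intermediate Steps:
y = -9002 (y = -56 + 7*(-646 - (23 - 1*(-609))) = -56 + 7*(-646 - (23 + 609)) = -56 + 7*(-646 - 1*632) = -56 + 7*(-646 - 632) = -56 + 7*(-1278) = -56 - 8946 = -9002)
K(-13)*y = -13*(-9002) = 117026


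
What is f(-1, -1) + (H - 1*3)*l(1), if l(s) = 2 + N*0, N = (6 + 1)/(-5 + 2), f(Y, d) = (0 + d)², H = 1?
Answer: -3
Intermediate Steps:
f(Y, d) = d²
N = -7/3 (N = 7/(-3) = 7*(-⅓) = -7/3 ≈ -2.3333)
l(s) = 2 (l(s) = 2 - 7/3*0 = 2 + 0 = 2)
f(-1, -1) + (H - 1*3)*l(1) = (-1)² + (1 - 1*3)*2 = 1 + (1 - 3)*2 = 1 - 2*2 = 1 - 4 = -3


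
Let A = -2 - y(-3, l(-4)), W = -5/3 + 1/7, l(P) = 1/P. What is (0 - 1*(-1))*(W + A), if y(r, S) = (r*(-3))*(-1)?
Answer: 115/21 ≈ 5.4762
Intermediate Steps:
W = -32/21 (W = -5*⅓ + 1*(⅐) = -5/3 + ⅐ = -32/21 ≈ -1.5238)
y(r, S) = 3*r (y(r, S) = -3*r*(-1) = 3*r)
A = 7 (A = -2 - 3*(-3) = -2 - 1*(-9) = -2 + 9 = 7)
(0 - 1*(-1))*(W + A) = (0 - 1*(-1))*(-32/21 + 7) = (0 + 1)*(115/21) = 1*(115/21) = 115/21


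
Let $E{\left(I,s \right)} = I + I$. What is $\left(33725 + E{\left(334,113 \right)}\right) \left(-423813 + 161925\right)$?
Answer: $-9007113984$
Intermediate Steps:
$E{\left(I,s \right)} = 2 I$
$\left(33725 + E{\left(334,113 \right)}\right) \left(-423813 + 161925\right) = \left(33725 + 2 \cdot 334\right) \left(-423813 + 161925\right) = \left(33725 + 668\right) \left(-261888\right) = 34393 \left(-261888\right) = -9007113984$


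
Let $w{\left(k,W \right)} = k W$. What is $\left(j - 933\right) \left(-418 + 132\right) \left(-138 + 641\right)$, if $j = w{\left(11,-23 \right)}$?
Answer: $170615588$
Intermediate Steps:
$w{\left(k,W \right)} = W k$
$j = -253$ ($j = \left(-23\right) 11 = -253$)
$\left(j - 933\right) \left(-418 + 132\right) \left(-138 + 641\right) = \left(-253 - 933\right) \left(-418 + 132\right) \left(-138 + 641\right) = - 1186 \left(\left(-286\right) 503\right) = \left(-1186\right) \left(-143858\right) = 170615588$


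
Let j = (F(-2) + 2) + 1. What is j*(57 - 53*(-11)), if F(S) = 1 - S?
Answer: 3840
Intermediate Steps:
j = 6 (j = ((1 - 1*(-2)) + 2) + 1 = ((1 + 2) + 2) + 1 = (3 + 2) + 1 = 5 + 1 = 6)
j*(57 - 53*(-11)) = 6*(57 - 53*(-11)) = 6*(57 + 583) = 6*640 = 3840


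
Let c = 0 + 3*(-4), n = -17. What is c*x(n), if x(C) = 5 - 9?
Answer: 48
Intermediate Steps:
c = -12 (c = 0 - 12 = -12)
x(C) = -4
c*x(n) = -12*(-4) = 48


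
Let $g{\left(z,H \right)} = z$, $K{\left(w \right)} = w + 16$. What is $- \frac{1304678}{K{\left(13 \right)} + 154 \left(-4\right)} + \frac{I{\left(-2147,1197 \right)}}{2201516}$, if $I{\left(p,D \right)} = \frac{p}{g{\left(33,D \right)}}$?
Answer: $\frac{94784891970695}{42645566436} \approx 2222.6$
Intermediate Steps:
$K{\left(w \right)} = 16 + w$
$I{\left(p,D \right)} = \frac{p}{33}$
$- \frac{1304678}{K{\left(13 \right)} + 154 \left(-4\right)} + \frac{I{\left(-2147,1197 \right)}}{2201516} = - \frac{1304678}{\left(16 + 13\right) + 154 \left(-4\right)} + \frac{\frac{1}{33} \left(-2147\right)}{2201516} = - \frac{1304678}{29 - 616} - \frac{2147}{72650028} = - \frac{1304678}{-587} - \frac{2147}{72650028} = \left(-1304678\right) \left(- \frac{1}{587}\right) - \frac{2147}{72650028} = \frac{1304678}{587} - \frac{2147}{72650028} = \frac{94784891970695}{42645566436}$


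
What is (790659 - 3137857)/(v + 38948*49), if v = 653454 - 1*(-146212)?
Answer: -167657/193437 ≈ -0.86673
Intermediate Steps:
v = 799666 (v = 653454 + 146212 = 799666)
(790659 - 3137857)/(v + 38948*49) = (790659 - 3137857)/(799666 + 38948*49) = -2347198/(799666 + 1908452) = -2347198/2708118 = -2347198*1/2708118 = -167657/193437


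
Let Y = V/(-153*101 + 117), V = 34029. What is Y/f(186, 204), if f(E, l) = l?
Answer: -3781/347616 ≈ -0.010877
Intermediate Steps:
Y = -3781/1704 (Y = 34029/(-153*101 + 117) = 34029/(-15453 + 117) = 34029/(-15336) = 34029*(-1/15336) = -3781/1704 ≈ -2.2189)
Y/f(186, 204) = -3781/1704/204 = -3781/1704*1/204 = -3781/347616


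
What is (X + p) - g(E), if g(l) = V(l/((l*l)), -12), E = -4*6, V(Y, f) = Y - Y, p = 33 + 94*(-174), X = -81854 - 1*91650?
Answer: -189827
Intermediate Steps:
X = -173504 (X = -81854 - 91650 = -173504)
p = -16323 (p = 33 - 16356 = -16323)
V(Y, f) = 0
E = -24
g(l) = 0
(X + p) - g(E) = (-173504 - 16323) - 1*0 = -189827 + 0 = -189827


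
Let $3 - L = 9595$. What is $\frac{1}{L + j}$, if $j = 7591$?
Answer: $- \frac{1}{2001} \approx -0.00049975$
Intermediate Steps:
$L = -9592$ ($L = 3 - 9595 = -9592$)
$\frac{1}{L + j} = \frac{1}{-9592 + 7591} = \frac{1}{-2001} = - \frac{1}{2001}$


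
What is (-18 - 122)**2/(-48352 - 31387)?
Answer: -19600/79739 ≈ -0.24580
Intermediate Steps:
(-18 - 122)**2/(-48352 - 31387) = (-140)**2/(-79739) = 19600*(-1/79739) = -19600/79739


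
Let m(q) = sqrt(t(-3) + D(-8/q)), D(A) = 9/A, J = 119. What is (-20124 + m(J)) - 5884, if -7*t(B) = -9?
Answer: -26008 + 15*I*sqrt(462)/28 ≈ -26008.0 + 11.515*I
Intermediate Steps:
t(B) = 9/7 (t(B) = -1/7*(-9) = 9/7)
m(q) = sqrt(9/7 - 9*q/8) (m(q) = sqrt(9/7 + 9/((-8/q))) = sqrt(9/7 + 9*(-q/8)) = sqrt(9/7 - 9*q/8))
(-20124 + m(J)) - 5884 = (-20124 + 3*sqrt(112 - 98*119)/28) - 5884 = (-20124 + 3*sqrt(112 - 11662)/28) - 5884 = (-20124 + 3*sqrt(-11550)/28) - 5884 = (-20124 + 3*(5*I*sqrt(462))/28) - 5884 = (-20124 + 15*I*sqrt(462)/28) - 5884 = -26008 + 15*I*sqrt(462)/28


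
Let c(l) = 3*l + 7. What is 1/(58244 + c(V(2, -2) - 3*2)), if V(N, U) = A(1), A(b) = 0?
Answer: 1/58233 ≈ 1.7172e-5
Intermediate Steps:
V(N, U) = 0
c(l) = 7 + 3*l
1/(58244 + c(V(2, -2) - 3*2)) = 1/(58244 + (7 + 3*(0 - 3*2))) = 1/(58244 + (7 + 3*(0 - 6))) = 1/(58244 + (7 + 3*(-6))) = 1/(58244 + (7 - 18)) = 1/(58244 - 11) = 1/58233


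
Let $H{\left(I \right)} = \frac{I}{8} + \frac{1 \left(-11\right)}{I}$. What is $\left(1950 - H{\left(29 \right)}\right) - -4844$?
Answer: $\frac{1575455}{232} \approx 6790.8$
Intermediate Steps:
$H{\left(I \right)} = - \frac{11}{I} + \frac{I}{8}$ ($H{\left(I \right)} = I \frac{1}{8} - \frac{11}{I} = \frac{I}{8} - \frac{11}{I} = - \frac{11}{I} + \frac{I}{8}$)
$\left(1950 - H{\left(29 \right)}\right) - -4844 = \left(1950 - \left(- \frac{11}{29} + \frac{1}{8} \cdot 29\right)\right) - -4844 = \left(1950 - \left(\left(-11\right) \frac{1}{29} + \frac{29}{8}\right)\right) + 4844 = \left(1950 - \left(- \frac{11}{29} + \frac{29}{8}\right)\right) + 4844 = \left(1950 - \frac{753}{232}\right) + 4844 = \frac{451647}{232} + 4844 = \frac{1575455}{232}$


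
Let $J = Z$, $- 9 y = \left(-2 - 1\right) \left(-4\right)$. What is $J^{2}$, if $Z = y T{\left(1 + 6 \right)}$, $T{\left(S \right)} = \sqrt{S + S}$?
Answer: $\frac{224}{9} \approx 24.889$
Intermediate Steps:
$y = - \frac{4}{3}$ ($y = - \frac{\left(-2 - 1\right) \left(-4\right)}{9} = - \frac{\left(-3\right) \left(-4\right)}{9} = \left(- \frac{1}{9}\right) 12 = - \frac{4}{3} \approx -1.3333$)
$T{\left(S \right)} = \sqrt{2} \sqrt{S}$ ($T{\left(S \right)} = \sqrt{2 S} = \sqrt{2} \sqrt{S}$)
$Z = - \frac{4 \sqrt{14}}{3}$ ($Z = - \frac{4 \sqrt{2} \sqrt{1 + 6}}{3} = - \frac{4 \sqrt{2} \sqrt{7}}{3} = - \frac{4 \sqrt{14}}{3} \approx -4.9889$)
$J = - \frac{4 \sqrt{14}}{3} \approx -4.9889$
$J^{2} = \left(- \frac{4 \sqrt{14}}{3}\right)^{2} = \frac{224}{9}$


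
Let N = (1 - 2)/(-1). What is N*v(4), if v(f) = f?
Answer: 4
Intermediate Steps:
N = 1 (N = -1*(-1) = 1)
N*v(4) = 1*4 = 4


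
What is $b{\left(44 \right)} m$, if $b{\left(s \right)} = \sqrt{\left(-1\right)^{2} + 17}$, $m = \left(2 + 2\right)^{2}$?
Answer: $48 \sqrt{2} \approx 67.882$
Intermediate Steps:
$m = 16$ ($m = 4^{2} = 16$)
$b{\left(s \right)} = 3 \sqrt{2}$ ($b{\left(s \right)} = \sqrt{1 + 17} = \sqrt{18} = 3 \sqrt{2}$)
$b{\left(44 \right)} m = 3 \sqrt{2} \cdot 16 = 48 \sqrt{2}$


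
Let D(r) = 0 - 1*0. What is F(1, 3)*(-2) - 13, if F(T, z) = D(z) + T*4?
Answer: -21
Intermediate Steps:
D(r) = 0 (D(r) = 0 + 0 = 0)
F(T, z) = 4*T (F(T, z) = 0 + T*4 = 0 + 4*T = 4*T)
F(1, 3)*(-2) - 13 = (4*1)*(-2) - 13 = 4*(-2) - 13 = -8 - 13 = -21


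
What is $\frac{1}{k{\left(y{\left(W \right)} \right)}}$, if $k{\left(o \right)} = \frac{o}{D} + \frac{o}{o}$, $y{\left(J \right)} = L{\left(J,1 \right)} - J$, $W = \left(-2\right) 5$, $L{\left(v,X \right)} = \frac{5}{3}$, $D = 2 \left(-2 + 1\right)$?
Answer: $- \frac{6}{29} \approx -0.2069$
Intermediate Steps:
$D = -2$ ($D = 2 \left(-1\right) = -2$)
$L{\left(v,X \right)} = \frac{5}{3}$ ($L{\left(v,X \right)} = 5 \cdot \frac{1}{3} = \frac{5}{3}$)
$W = -10$
$y{\left(J \right)} = \frac{5}{3} - J$
$k{\left(o \right)} = 1 - \frac{o}{2}$ ($k{\left(o \right)} = \frac{o}{-2} + \frac{o}{o} = o \left(- \frac{1}{2}\right) + 1 = - \frac{o}{2} + 1 = 1 - \frac{o}{2}$)
$\frac{1}{k{\left(y{\left(W \right)} \right)}} = \frac{1}{1 - \frac{\frac{5}{3} - -10}{2}} = \frac{1}{1 - \frac{\frac{5}{3} + 10}{2}} = \frac{1}{1 - \frac{35}{6}} = \frac{1}{- \frac{29}{6}} = - \frac{6}{29}$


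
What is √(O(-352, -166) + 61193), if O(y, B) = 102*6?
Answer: √61805 ≈ 248.61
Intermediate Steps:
O(y, B) = 612
√(O(-352, -166) + 61193) = √(612 + 61193) = √61805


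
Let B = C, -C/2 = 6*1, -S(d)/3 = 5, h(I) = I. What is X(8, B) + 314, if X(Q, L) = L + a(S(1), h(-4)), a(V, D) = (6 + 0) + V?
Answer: 293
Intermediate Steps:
S(d) = -15 (S(d) = -3*5 = -15)
C = -12 ≈ -12.000
B = -12
a(V, D) = 6 + V
X(Q, L) = -9 + L (X(Q, L) = L + (6 - 15) = L - 9 = -9 + L)
X(8, B) + 314 = (-9 - 12) + 314 = -21 + 314 = 293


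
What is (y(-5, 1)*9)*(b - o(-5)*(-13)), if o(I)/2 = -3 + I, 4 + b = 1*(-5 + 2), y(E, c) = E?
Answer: 9675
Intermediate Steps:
b = -7 (b = -4 + 1*(-5 + 2) = -4 + 1*(-3) = -4 - 3 = -7)
o(I) = -6 + 2*I (o(I) = 2*(-3 + I) = -6 + 2*I)
(y(-5, 1)*9)*(b - o(-5)*(-13)) = (-5*9)*(-7 - (-6 + 2*(-5))*(-13)) = -45*(-7 - (-6 - 10)*(-13)) = -45*(-7 - (-16)*(-13)) = -45*(-7 - 1*208) = -45*(-7 - 208) = -45*(-215) = 9675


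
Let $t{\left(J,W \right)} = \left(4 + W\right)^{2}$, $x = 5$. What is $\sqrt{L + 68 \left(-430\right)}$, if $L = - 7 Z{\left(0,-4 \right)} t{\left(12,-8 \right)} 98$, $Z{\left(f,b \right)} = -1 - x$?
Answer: $2 \sqrt{9154} \approx 191.35$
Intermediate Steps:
$Z{\left(f,b \right)} = -6$ ($Z{\left(f,b \right)} = -1 - 5 = -6$)
$L = 65856$ ($L = \left(-7\right) \left(-6\right) \left(4 - 8\right)^{2} \cdot 98 = 42 \left(-4\right)^{2} \cdot 98 = 42 \cdot 16 \cdot 98 = 672 \cdot 98 = 65856$)
$\sqrt{L + 68 \left(-430\right)} = \sqrt{65856 + 68 \left(-430\right)} = \sqrt{65856 - 29240} = \sqrt{36616} = 2 \sqrt{9154}$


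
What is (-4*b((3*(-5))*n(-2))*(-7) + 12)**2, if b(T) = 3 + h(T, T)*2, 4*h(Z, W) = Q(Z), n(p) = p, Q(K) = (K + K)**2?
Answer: 2549846016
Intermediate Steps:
Q(K) = 4*K**2 (Q(K) = (2*K)**2 = 4*K**2)
h(Z, W) = Z**2 (h(Z, W) = (4*Z**2)/4 = Z**2)
b(T) = 3 + 2*T**2 (b(T) = 3 + T**2*2 = 3 + 2*T**2)
(-4*b((3*(-5))*n(-2))*(-7) + 12)**2 = (-4*(3 + 2*((3*(-5))*(-2))**2)*(-7) + 12)**2 = (-4*(3 + 2*(-15*(-2))**2)*(-7) + 12)**2 = (-4*(3 + 2*30**2)*(-7) + 12)**2 = (-4*(3 + 2*900)*(-7) + 12)**2 = (-4*(3 + 1800)*(-7) + 12)**2 = (-7212*(-7) + 12)**2 = (-4*(-12621) + 12)**2 = (50484 + 12)**2 = 50496**2 = 2549846016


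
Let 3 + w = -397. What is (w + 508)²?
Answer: 11664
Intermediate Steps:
w = -400 (w = -3 - 397 = -400)
(w + 508)² = (-400 + 508)² = 108² = 11664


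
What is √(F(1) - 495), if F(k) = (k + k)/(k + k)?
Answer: I*√494 ≈ 22.226*I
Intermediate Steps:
F(k) = 1 (F(k) = (2*k)/((2*k)) = (2*k)*(1/(2*k)) = 1)
√(F(1) - 495) = √(1 - 495) = √(-494) = I*√494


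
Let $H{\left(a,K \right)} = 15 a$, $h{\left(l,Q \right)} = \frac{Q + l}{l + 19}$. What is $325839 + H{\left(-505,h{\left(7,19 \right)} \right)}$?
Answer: $318264$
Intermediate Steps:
$h{\left(l,Q \right)} = \frac{Q + l}{19 + l}$
$325839 + H{\left(-505,h{\left(7,19 \right)} \right)} = 325839 + 15 \left(-505\right) = 325839 - 7575 = 318264$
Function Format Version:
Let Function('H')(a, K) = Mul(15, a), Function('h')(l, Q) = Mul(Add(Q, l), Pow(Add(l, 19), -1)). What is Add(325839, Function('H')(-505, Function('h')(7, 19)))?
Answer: 318264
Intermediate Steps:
Function('h')(l, Q) = Mul(Pow(Add(19, l), -1), Add(Q, l)) (Function('h')(l, Q) = Mul(Add(Q, l), Pow(Add(19, l), -1)) = Mul(Pow(Add(19, l), -1), Add(Q, l)))
Add(325839, Function('H')(-505, Function('h')(7, 19))) = Add(325839, Mul(15, -505)) = Add(325839, -7575) = 318264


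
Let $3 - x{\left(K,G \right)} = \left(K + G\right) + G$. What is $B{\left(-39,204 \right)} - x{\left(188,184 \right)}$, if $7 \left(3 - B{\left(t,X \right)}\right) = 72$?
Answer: $\frac{3820}{7} \approx 545.71$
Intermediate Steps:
$x{\left(K,G \right)} = 3 - K - 2 G$ ($x{\left(K,G \right)} = 3 - \left(\left(K + G\right) + G\right) = 3 - \left(\left(G + K\right) + G\right) = 3 - \left(K + 2 G\right) = 3 - K - 2 G$)
$B{\left(t,X \right)} = - \frac{51}{7}$ ($B{\left(t,X \right)} = 3 - \frac{72}{7} = - \frac{51}{7}$)
$B{\left(-39,204 \right)} - x{\left(188,184 \right)} = - \frac{51}{7} - \left(3 - 188 - 368\right) = - \frac{51}{7} - -553 = - \frac{51}{7} + 553 = \frac{3820}{7}$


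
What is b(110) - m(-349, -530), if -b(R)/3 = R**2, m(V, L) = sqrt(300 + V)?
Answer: -36300 - 7*I ≈ -36300.0 - 7.0*I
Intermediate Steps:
b(R) = -3*R**2
b(110) - m(-349, -530) = -3*110**2 - sqrt(300 - 349) = -3*12100 - sqrt(-49) = -36300 - 7*I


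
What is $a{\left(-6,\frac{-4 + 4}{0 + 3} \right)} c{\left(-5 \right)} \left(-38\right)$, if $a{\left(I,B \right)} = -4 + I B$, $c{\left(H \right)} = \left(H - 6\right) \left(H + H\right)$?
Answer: $16720$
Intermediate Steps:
$c{\left(H \right)} = 2 H \left(-6 + H\right)$ ($c{\left(H \right)} = \left(-6 + H\right) 2 H = 2 H \left(-6 + H\right)$)
$a{\left(I,B \right)} = -4 + B I$
$a{\left(-6,\frac{-4 + 4}{0 + 3} \right)} c{\left(-5 \right)} \left(-38\right) = \left(-4 + \frac{-4 + 4}{0 + 3} \left(-6\right)\right) 2 \left(-5\right) \left(-6 - 5\right) \left(-38\right) = \left(-4 + \frac{0}{3} \left(-6\right)\right) 2 \left(-5\right) \left(-11\right) \left(-38\right) = \left(-4 + 0 \cdot \frac{1}{3} \left(-6\right)\right) 110 \left(-38\right) = \left(-4 + 0 \left(-6\right)\right) 110 \left(-38\right) = \left(-4 + 0\right) 110 \left(-38\right) = \left(-4\right) 110 \left(-38\right) = \left(-440\right) \left(-38\right) = 16720$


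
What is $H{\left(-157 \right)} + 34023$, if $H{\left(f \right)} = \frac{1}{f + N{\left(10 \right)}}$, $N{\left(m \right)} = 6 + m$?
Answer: $\frac{4797242}{141} \approx 34023.0$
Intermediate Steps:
$H{\left(f \right)} = \frac{1}{16 + f}$ ($H{\left(f \right)} = \frac{1}{f + \left(6 + 10\right)} = \frac{1}{f + 16} = \frac{1}{16 + f}$)
$H{\left(-157 \right)} + 34023 = \frac{1}{16 - 157} + 34023 = \frac{1}{-141} + 34023 = - \frac{1}{141} + 34023 = \frac{4797242}{141}$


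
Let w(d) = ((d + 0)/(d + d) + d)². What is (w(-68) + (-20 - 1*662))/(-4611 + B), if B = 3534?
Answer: -15497/4308 ≈ -3.5973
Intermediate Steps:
w(d) = (½ + d)² (w(d) = (d/((2*d)) + d)² = (d*(1/(2*d)) + d)² = (½ + d)²)
(w(-68) + (-20 - 1*662))/(-4611 + B) = ((1 + 2*(-68))²/4 + (-20 - 1*662))/(-4611 + 3534) = ((1 - 136)²/4 + (-20 - 662))/(-1077) = ((¼)*(-135)² - 682)*(-1/1077) = ((¼)*18225 - 682)*(-1/1077) = (18225/4 - 682)*(-1/1077) = (15497/4)*(-1/1077) = -15497/4308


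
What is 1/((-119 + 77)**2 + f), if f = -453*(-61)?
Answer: 1/29397 ≈ 3.4017e-5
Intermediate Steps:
f = 27633
1/((-119 + 77)**2 + f) = 1/((-119 + 77)**2 + 27633) = 1/((-42)**2 + 27633) = 1/(1764 + 27633) = 1/29397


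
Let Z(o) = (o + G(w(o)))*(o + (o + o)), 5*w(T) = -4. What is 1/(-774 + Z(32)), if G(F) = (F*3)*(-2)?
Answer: 5/13794 ≈ 0.00036248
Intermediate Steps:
w(T) = -⅘ (w(T) = (⅕)*(-4) = -⅘)
G(F) = -6*F (G(F) = (3*F)*(-2) = -6*F)
Z(o) = 3*o*(24/5 + o) (Z(o) = (o - 6*(-⅘))*(o + (o + o)) = (o + 24/5)*(o + 2*o) = (24/5 + o)*(3*o) = 3*o*(24/5 + o))
1/(-774 + Z(32)) = 1/(-774 + (⅗)*32*(24 + 5*32)) = 1/(-774 + (⅗)*32*(24 + 160)) = 1/(-774 + (⅗)*32*184) = 1/(-774 + 17664/5) = 1/(13794/5) = 5/13794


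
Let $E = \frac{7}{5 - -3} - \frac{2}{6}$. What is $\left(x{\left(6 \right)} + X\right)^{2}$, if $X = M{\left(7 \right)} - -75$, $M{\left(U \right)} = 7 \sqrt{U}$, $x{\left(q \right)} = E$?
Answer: $\frac{3484537}{576} + \frac{12691 \sqrt{7}}{12} \approx 8847.6$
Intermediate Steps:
$E = \frac{13}{24}$ ($E = \frac{7}{5 + 3} - \frac{1}{3} = \frac{7}{8} - \frac{1}{3} = \frac{13}{24} \approx 0.54167$)
$x{\left(q \right)} = \frac{13}{24}$
$X = 75 + 7 \sqrt{7}$ ($X = 7 \sqrt{7} - -75 = 7 \sqrt{7} + 75 = 75 + 7 \sqrt{7} \approx 93.52$)
$\left(x{\left(6 \right)} + X\right)^{2} = \left(\frac{13}{24} + \left(75 + 7 \sqrt{7}\right)\right)^{2} = \left(\frac{1813}{24} + 7 \sqrt{7}\right)^{2}$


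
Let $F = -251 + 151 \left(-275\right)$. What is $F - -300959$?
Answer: $259183$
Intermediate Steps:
$F = -41776$ ($F = -251 - 41525 = -41776$)
$F - -300959 = -41776 - -300959 = -41776 + 300959 = 259183$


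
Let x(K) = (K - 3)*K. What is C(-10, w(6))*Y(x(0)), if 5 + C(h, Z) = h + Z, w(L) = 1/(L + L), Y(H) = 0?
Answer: 0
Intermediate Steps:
x(K) = K*(-3 + K) (x(K) = (-3 + K)*K = K*(-3 + K))
w(L) = 1/(2*L)
C(h, Z) = -5 + Z + h (C(h, Z) = -5 + (h + Z) = -5 + (Z + h) = -5 + Z + h)
C(-10, w(6))*Y(x(0)) = (-5 + (1/2)/6 - 10)*0 = (-5 + (1/2)*(1/6) - 10)*0 = (-5 + 1/12 - 10)*0 = -179/12*0 = 0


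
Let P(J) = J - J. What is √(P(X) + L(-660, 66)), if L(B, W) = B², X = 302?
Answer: 660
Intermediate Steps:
P(J) = 0
√(P(X) + L(-660, 66)) = √(0 + (-660)²) = √(0 + 435600) = √435600 = 660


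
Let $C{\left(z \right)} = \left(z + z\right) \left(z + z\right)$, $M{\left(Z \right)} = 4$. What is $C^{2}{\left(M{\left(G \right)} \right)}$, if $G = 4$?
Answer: $4096$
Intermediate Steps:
$C{\left(z \right)} = 4 z^{2}$ ($C{\left(z \right)} = 2 z 2 z = 4 z^{2}$)
$C^{2}{\left(M{\left(G \right)} \right)} = \left(4 \cdot 4^{2}\right)^{2} = \left(4 \cdot 16\right)^{2} = 64^{2} = 4096$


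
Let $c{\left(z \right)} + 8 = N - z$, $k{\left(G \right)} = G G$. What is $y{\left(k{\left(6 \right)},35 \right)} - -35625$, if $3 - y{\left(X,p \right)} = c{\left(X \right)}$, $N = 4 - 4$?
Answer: $35672$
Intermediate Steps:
$N = 0$
$k{\left(G \right)} = G^{2}$
$c{\left(z \right)} = -8 - z$ ($c{\left(z \right)} = -8 + \left(0 - z\right) = -8 - z$)
$y{\left(X,p \right)} = 11 + X$ ($y{\left(X,p \right)} = 3 - \left(-8 - X\right) = 3 + \left(8 + X\right) = 11 + X$)
$y{\left(k{\left(6 \right)},35 \right)} - -35625 = \left(11 + 6^{2}\right) - -35625 = \left(11 + 36\right) + 35625 = 47 + 35625 = 35672$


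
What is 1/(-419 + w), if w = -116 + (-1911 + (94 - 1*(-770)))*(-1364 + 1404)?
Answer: -1/42415 ≈ -2.3577e-5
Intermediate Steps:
w = -41996 (w = -116 + (-1911 + (94 + 770))*40 = -116 + (-1911 + 864)*40 = -116 - 1047*40 = -116 - 41880 = -41996)
1/(-419 + w) = 1/(-419 - 41996) = 1/(-42415) = -1/42415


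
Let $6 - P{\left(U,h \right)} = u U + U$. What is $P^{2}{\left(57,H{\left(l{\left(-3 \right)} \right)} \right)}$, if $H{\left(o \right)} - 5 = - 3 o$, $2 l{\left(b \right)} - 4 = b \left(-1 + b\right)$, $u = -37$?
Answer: $4235364$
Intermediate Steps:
$l{\left(b \right)} = 2 + \frac{b \left(-1 + b\right)}{2}$
$H{\left(o \right)} = 5 - 3 o$
$P{\left(U,h \right)} = 6 + 36 U$ ($P{\left(U,h \right)} = 6 - \left(- 37 U + U\right) = 6 - - 36 U = 6 + 36 U$)
$P^{2}{\left(57,H{\left(l{\left(-3 \right)} \right)} \right)} = \left(6 + 36 \cdot 57\right)^{2} = \left(6 + 2052\right)^{2} = 2058^{2} = 4235364$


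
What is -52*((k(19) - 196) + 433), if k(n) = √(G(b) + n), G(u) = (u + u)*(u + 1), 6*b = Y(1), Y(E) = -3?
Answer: -12324 - 26*√74 ≈ -12548.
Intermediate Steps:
b = -½ (b = (⅙)*(-3) = -½ ≈ -0.50000)
G(u) = 2*u*(1 + u) (G(u) = (2*u)*(1 + u) = 2*u*(1 + u))
k(n) = √(-½ + n) (k(n) = √(2*(-½)*(1 - ½) + n) = √(2*(-½)*(½) + n) = √(-½ + n))
-52*((k(19) - 196) + 433) = -52*((√(-2 + 4*19)/2 - 196) + 433) = -52*((√(-2 + 76)/2 - 196) + 433) = -52*((√74/2 - 196) + 433) = -52*((-196 + √74/2) + 433) = -52*(237 + √74/2) = -12324 - 26*√74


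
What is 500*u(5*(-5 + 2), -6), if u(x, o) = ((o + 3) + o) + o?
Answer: -7500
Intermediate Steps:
u(x, o) = 3 + 3*o (u(x, o) = ((3 + o) + o) + o = (3 + 2*o) + o = 3 + 3*o)
500*u(5*(-5 + 2), -6) = 500*(3 + 3*(-6)) = 500*(3 - 18) = 500*(-15) = -7500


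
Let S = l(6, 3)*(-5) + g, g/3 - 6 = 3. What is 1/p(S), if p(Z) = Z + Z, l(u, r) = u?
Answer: -⅙ ≈ -0.16667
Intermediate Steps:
g = 27 (g = 18 + 3*3 = 18 + 9 = 27)
S = -3 (S = 6*(-5) + 27 = -30 + 27 = -3)
p(Z) = 2*Z
1/p(S) = 1/(2*(-3)) = 1/(-6) = -⅙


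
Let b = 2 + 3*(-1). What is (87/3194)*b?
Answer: -87/3194 ≈ -0.027239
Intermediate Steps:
b = -1 (b = 2 - 3 = -1)
(87/3194)*b = (87/3194)*(-1) = -87/3194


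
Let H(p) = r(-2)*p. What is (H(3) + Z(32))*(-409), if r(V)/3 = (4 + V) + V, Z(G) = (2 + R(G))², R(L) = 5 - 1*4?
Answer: -3681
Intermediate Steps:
R(L) = 1 (R(L) = 5 - 4 = 1)
Z(G) = 9 (Z(G) = (2 + 1)² = 3² = 9)
r(V) = 12 + 6*V (r(V) = 3*((4 + V) + V) = 3*(4 + 2*V) = 12 + 6*V)
H(p) = 0 (H(p) = (12 + 6*(-2))*p = (12 - 12)*p = 0*p = 0)
(H(3) + Z(32))*(-409) = (0 + 9)*(-409) = 9*(-409) = -3681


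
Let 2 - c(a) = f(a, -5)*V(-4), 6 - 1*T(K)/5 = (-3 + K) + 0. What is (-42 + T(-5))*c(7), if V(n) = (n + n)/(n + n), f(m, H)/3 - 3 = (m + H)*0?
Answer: -196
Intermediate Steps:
f(m, H) = 9 (f(m, H) = 9 + 3*((m + H)*0) = 9 + 3*((H + m)*0) = 9 + 3*0 = 9 + 0 = 9)
V(n) = 1 (V(n) = (2*n)/((2*n)) = (2*n)*(1/(2*n)) = 1)
T(K) = 45 - 5*K (T(K) = 30 - 5*((-3 + K) + 0) = 30 - 5*(-3 + K) = 30 + (15 - 5*K) = 45 - 5*K)
c(a) = -7 (c(a) = 2 - 9 = -7)
(-42 + T(-5))*c(7) = (-42 + (45 - 5*(-5)))*(-7) = (-42 + (45 + 25))*(-7) = (-42 + 70)*(-7) = 28*(-7) = -196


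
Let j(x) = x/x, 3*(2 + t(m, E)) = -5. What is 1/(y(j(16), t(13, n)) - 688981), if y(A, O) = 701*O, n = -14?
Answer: -3/2074654 ≈ -1.4460e-6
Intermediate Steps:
t(m, E) = -11/3 (t(m, E) = -2 + (⅓)*(-5) = -2 - 5/3 = -11/3)
j(x) = 1
1/(y(j(16), t(13, n)) - 688981) = 1/(701*(-11/3) - 688981) = 1/(-7711/3 - 688981) = 1/(-2074654/3) = -3/2074654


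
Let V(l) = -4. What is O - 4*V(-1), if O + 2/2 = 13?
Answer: 28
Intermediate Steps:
O = 12 (O = -1 + 13 = 12)
O - 4*V(-1) = 12 - 4*(-4) = 12 + 16 = 28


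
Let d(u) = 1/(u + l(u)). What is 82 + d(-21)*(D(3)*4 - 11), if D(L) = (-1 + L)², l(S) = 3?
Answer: 1471/18 ≈ 81.722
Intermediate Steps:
d(u) = 1/(3 + u) (d(u) = 1/(u + 3) = 1/(3 + u))
82 + d(-21)*(D(3)*4 - 11) = 82 + ((-1 + 3)²*4 - 11)/(3 - 21) = 82 + (2²*4 - 11)/(-18) = 82 - (4*4 - 11)/18 = 82 - (16 - 11)/18 = 82 - 1/18*5 = 82 - 5/18 = 1471/18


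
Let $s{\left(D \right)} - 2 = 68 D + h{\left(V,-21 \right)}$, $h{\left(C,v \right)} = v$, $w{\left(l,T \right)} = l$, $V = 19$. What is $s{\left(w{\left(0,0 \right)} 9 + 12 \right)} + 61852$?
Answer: $62649$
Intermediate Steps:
$s{\left(D \right)} = -19 + 68 D$ ($s{\left(D \right)} = 2 + \left(68 D - 21\right) = 2 + \left(-21 + 68 D\right) = -19 + 68 D$)
$s{\left(w{\left(0,0 \right)} 9 + 12 \right)} + 61852 = \left(-19 + 68 \left(0 \cdot 9 + 12\right)\right) + 61852 = \left(-19 + 68 \left(0 + 12\right)\right) + 61852 = \left(-19 + 68 \cdot 12\right) + 61852 = \left(-19 + 816\right) + 61852 = 797 + 61852 = 62649$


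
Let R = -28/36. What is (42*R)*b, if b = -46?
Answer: 4508/3 ≈ 1502.7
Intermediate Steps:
R = -7/9 (R = -28*1/36 = -7/9 ≈ -0.77778)
(42*R)*b = (42*(-7/9))*(-46) = -98/3*(-46) = 4508/3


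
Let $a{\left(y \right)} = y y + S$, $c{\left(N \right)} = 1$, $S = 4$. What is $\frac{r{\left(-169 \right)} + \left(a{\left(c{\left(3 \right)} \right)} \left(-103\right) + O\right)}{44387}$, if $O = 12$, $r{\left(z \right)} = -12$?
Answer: $- \frac{515}{44387} \approx -0.011602$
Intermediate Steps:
$a{\left(y \right)} = 4 + y^{2}$ ($a{\left(y \right)} = y y + 4 = y^{2} + 4 = 4 + y^{2}$)
$\frac{r{\left(-169 \right)} + \left(a{\left(c{\left(3 \right)} \right)} \left(-103\right) + O\right)}{44387} = \frac{-12 + \left(\left(4 + 1^{2}\right) \left(-103\right) + 12\right)}{44387} = \left(-12 + \left(\left(4 + 1\right) \left(-103\right) + 12\right)\right) \frac{1}{44387} = \left(-12 + \left(5 \left(-103\right) + 12\right)\right) \frac{1}{44387} = \left(-12 + \left(-515 + 12\right)\right) \frac{1}{44387} = \left(-12 - 503\right) \frac{1}{44387} = \left(-515\right) \frac{1}{44387} = - \frac{515}{44387}$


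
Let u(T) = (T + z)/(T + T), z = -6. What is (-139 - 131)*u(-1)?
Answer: -945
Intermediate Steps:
u(T) = (-6 + T)/(2*T) (u(T) = (T - 6)/(T + T) = (-6 + T)/((2*T)) = (-6 + T)*(1/(2*T)) = (-6 + T)/(2*T))
(-139 - 131)*u(-1) = (-139 - 131)*((½)*(-6 - 1)/(-1)) = -135*(-1)*(-7) = -270*7/2 = -945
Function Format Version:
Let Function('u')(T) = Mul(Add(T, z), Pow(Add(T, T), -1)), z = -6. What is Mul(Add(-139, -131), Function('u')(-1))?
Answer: -945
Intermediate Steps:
Function('u')(T) = Mul(Rational(1, 2), Pow(T, -1), Add(-6, T)) (Function('u')(T) = Mul(Add(T, -6), Pow(Add(T, T), -1)) = Mul(Add(-6, T), Pow(Mul(2, T), -1)) = Mul(Add(-6, T), Mul(Rational(1, 2), Pow(T, -1))) = Mul(Rational(1, 2), Pow(T, -1), Add(-6, T)))
Mul(Add(-139, -131), Function('u')(-1)) = Mul(Add(-139, -131), Mul(Rational(1, 2), Pow(-1, -1), Add(-6, -1))) = Mul(-270, Mul(Rational(1, 2), -1, -7)) = Mul(-270, Rational(7, 2)) = -945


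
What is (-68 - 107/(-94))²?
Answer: 39501225/8836 ≈ 4470.5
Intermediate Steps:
(-68 - 107/(-94))² = (-68 - 107*(-1/94))² = (-68 + 107/94)² = (-6285/94)² = 39501225/8836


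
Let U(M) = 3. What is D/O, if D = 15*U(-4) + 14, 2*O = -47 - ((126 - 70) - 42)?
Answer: -118/61 ≈ -1.9344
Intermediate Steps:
O = -61/2 (O = (-47 - ((126 - 70) - 42))/2 = (-47 - (56 - 42))/2 = (-47 - 1*14)/2 = (-47 - 14)/2 = (1/2)*(-61) = -61/2 ≈ -30.500)
D = 59 (D = 15*3 + 14 = 45 + 14 = 59)
D/O = 59/(-61/2) = 59*(-2/61) = -118/61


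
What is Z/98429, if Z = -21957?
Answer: -21957/98429 ≈ -0.22307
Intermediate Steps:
Z/98429 = -21957/98429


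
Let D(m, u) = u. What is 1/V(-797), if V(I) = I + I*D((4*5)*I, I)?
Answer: 1/634412 ≈ 1.5763e-6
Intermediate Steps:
V(I) = I + I**2 (V(I) = I + I*I = I + I**2)
1/V(-797) = 1/(-797*(1 - 797)) = 1/(-797*(-796)) = 1/634412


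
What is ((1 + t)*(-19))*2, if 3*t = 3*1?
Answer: -76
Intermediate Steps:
t = 1 (t = (3*1)/3 = (⅓)*3 = 1)
((1 + t)*(-19))*2 = ((1 + 1)*(-19))*2 = (2*(-19))*2 = -38*2 = -76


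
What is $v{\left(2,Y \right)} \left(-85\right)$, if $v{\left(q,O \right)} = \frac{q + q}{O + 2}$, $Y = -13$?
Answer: $\frac{340}{11} \approx 30.909$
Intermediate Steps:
$v{\left(q,O \right)} = \frac{2 q}{2 + O}$
$v{\left(2,Y \right)} \left(-85\right) = 2 \cdot 2 \frac{1}{2 - 13} \left(-85\right) = 2 \cdot 2 \frac{1}{-11} \left(-85\right) = 2 \cdot 2 \left(- \frac{1}{11}\right) \left(-85\right) = \left(- \frac{4}{11}\right) \left(-85\right) = \frac{340}{11}$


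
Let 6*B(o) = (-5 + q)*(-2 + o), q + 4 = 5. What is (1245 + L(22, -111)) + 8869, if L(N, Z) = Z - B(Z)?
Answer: 29783/3 ≈ 9927.7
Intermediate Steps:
q = 1 (q = -4 + 5 = 1)
B(o) = 4/3 - 2*o/3 (B(o) = ((-5 + 1)*(-2 + o))/6 = (-4*(-2 + o))/6 = (8 - 4*o)/6 = 4/3 - 2*o/3)
L(N, Z) = -4/3 + 5*Z/3 (L(N, Z) = Z - (4/3 - 2*Z/3) = Z + (-4/3 + 2*Z/3) = -4/3 + 5*Z/3)
(1245 + L(22, -111)) + 8869 = (1245 + (-4/3 + (5/3)*(-111))) + 8869 = (1245 + (-4/3 - 185)) + 8869 = (1245 - 559/3) + 8869 = 3176/3 + 8869 = 29783/3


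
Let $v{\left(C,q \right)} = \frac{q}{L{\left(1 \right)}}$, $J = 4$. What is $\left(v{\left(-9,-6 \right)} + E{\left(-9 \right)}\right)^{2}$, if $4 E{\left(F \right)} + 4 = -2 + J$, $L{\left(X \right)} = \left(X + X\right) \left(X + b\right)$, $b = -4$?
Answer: $\frac{1}{4} \approx 0.25$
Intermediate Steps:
$L{\left(X \right)} = 2 X \left(-4 + X\right)$ ($L{\left(X \right)} = \left(X + X\right) \left(X - 4\right) = 2 X \left(-4 + X\right)$)
$v{\left(C,q \right)} = - \frac{q}{6}$ ($v{\left(C,q \right)} = \frac{q}{2 \cdot 1 \left(-4 + 1\right)} = \frac{q}{2 \cdot 1 \left(-3\right)} = \frac{q}{-6} = q \left(- \frac{1}{6}\right) = - \frac{q}{6}$)
$E{\left(F \right)} = - \frac{1}{2}$ ($E{\left(F \right)} = -1 + \frac{-2 + 4}{4} = -1 + \frac{1}{4} \cdot 2 = -1 + \frac{1}{2} = - \frac{1}{2}$)
$\left(v{\left(-9,-6 \right)} + E{\left(-9 \right)}\right)^{2} = \left(\left(- \frac{1}{6}\right) \left(-6\right) - \frac{1}{2}\right)^{2} = \left(1 - \frac{1}{2}\right)^{2} = \left(\frac{1}{2}\right)^{2} = \frac{1}{4}$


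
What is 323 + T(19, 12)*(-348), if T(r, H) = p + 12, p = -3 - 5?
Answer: -1069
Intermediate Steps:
p = -8
T(r, H) = 4 (T(r, H) = -8 + 12 = 4)
323 + T(19, 12)*(-348) = 323 + 4*(-348) = 323 - 1392 = -1069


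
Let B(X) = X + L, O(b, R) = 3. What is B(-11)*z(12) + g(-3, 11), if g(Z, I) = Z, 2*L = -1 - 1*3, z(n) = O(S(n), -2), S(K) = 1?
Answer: -42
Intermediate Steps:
z(n) = 3
L = -2 (L = (-1 - 1*3)/2 = (-1 - 3)/2 = (½)*(-4) = -2)
B(X) = -2 + X (B(X) = X - 2 = -2 + X)
B(-11)*z(12) + g(-3, 11) = (-2 - 11)*3 - 3 = -13*3 - 3 = -39 - 3 = -42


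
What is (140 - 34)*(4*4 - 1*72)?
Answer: -5936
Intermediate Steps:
(140 - 34)*(4*4 - 1*72) = 106*(16 - 72) = 106*(-56) = -5936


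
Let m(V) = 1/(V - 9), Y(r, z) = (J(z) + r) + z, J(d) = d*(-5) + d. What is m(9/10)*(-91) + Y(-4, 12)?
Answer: -2330/81 ≈ -28.765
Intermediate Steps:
J(d) = -4*d (J(d) = -5*d + d = -4*d)
Y(r, z) = r - 3*z (Y(r, z) = (-4*z + r) + z = (r - 4*z) + z = r - 3*z)
m(V) = 1/(-9 + V)
m(9/10)*(-91) + Y(-4, 12) = -91/(-9 + 9/10) + (-4 - 3*12) = -91/(-9 + 9*(⅒)) + (-4 - 36) = -91/(-9 + 9/10) - 40 = -91/(-81/10) - 40 = -10/81*(-91) - 40 = 910/81 - 40 = -2330/81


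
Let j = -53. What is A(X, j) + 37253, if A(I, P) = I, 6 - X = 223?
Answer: 37036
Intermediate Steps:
X = -217 (X = 6 - 1*223 = 6 - 223 = -217)
A(X, j) + 37253 = -217 + 37253 = 37036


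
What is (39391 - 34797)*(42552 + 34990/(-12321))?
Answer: 2408396239988/12321 ≈ 1.9547e+8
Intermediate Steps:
(39391 - 34797)*(42552 + 34990/(-12321)) = 4594*(42552 + 34990*(-1/12321)) = 4594*(42552 - 34990/12321) = 4594*(524248202/12321) = 2408396239988/12321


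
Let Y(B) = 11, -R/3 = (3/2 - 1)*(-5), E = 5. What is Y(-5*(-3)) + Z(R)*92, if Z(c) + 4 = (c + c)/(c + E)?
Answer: -1233/5 ≈ -246.60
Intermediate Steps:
R = 15/2 (R = -3*(3/2 - 1)*(-5) = -3*(-5)/2 = -3*(-5/2) = 15/2 ≈ 7.5000)
Z(c) = -4 + 2*c/(5 + c) (Z(c) = -4 + (c + c)/(c + 5) = -4 + (2*c)/(5 + c) = -4 + 2*c/(5 + c))
Y(-5*(-3)) + Z(R)*92 = 11 + (2*(-10 - 1*15/2)/(5 + 15/2))*92 = 11 + (2*(-10 - 15/2)/(25/2))*92 = 11 + (2*(2/25)*(-35/2))*92 = 11 - 14/5*92 = 11 - 1288/5 = -1233/5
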